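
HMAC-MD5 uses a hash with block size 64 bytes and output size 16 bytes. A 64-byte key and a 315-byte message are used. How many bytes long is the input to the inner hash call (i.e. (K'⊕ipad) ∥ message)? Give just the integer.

379

Key is 64 ≤ 64 bytes, zero-padded: |K'| = 64.
Inner input = (K'⊕ipad) ∥ m → 64 + 315 = 379 bytes.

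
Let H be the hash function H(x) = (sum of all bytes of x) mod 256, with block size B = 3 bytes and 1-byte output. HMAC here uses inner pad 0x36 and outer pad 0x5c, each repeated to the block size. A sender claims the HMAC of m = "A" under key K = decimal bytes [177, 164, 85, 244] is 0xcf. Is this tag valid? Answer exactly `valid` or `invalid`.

Key decimal bytes [177, 164, 85, 244] = b1 a4 55 f4 is 4 bytes > B = 3, so hash it first: H(key) = 9e, then zero-pad to 3 bytes: K' = 9e 00 00.
K' ⊕ ipad = a8 36 36; K' ⊕ opad = c2 5c 5c.
Inner hash: sum = 168+54+54+65 = 341; mod 256 = 85 → 55.
Outer hash (recomputed tag): sum = 194+92+92+85 = 463; mod 256 = 207 → cf.
Recomputed tag = cf; claimed = cf → match.

valid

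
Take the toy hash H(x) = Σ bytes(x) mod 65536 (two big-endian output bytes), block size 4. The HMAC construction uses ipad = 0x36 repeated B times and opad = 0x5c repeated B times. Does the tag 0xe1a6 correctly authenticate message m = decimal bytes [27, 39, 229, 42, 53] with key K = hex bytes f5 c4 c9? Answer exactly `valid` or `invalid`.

invalid

Key hex bytes f5 c4 c9 is 3 bytes ≤ B = 4; zero-pad to 4 bytes: K' = f5 c4 c9 00.
K' ⊕ ipad = c3 f2 ff 36; K' ⊕ opad = a9 98 95 5c.
Inner hash: sum = 195+242+255+54+27+39+229+42+53 = 1136 → 04 70.
Outer hash (recomputed tag): sum = 169+152+149+92+4+112 = 678 → 02 a6.
Recomputed tag = 02a6; claimed = e1a6 → mismatch.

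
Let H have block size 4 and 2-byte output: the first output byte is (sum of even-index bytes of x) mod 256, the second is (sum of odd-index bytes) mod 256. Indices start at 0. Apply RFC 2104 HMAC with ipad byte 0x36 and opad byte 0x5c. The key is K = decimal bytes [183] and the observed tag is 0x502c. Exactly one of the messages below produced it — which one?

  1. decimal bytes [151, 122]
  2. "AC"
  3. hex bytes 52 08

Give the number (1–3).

Key decimal bytes [183] = b7 is 1 byte ≤ B = 4; zero-pad to 4 bytes: K' = b7 00 00 00.
K' ⊕ ipad = 81 36 36 36; K' ⊕ opad = eb 5c 5c 5c.
m1: inner = H(81 36 36 36 97 7a) = 4e e6; tag = H(eb 5c 5c 5c 4e e6) = 959e
m2: inner = H(81 36 36 36 41 43) = f8 af; tag = H(eb 5c 5c 5c f8 af) = 3f67
m3: inner = H(81 36 36 36 52 08) = 09 74; tag = H(eb 5c 5c 5c 09 74) = 502c ← matches

3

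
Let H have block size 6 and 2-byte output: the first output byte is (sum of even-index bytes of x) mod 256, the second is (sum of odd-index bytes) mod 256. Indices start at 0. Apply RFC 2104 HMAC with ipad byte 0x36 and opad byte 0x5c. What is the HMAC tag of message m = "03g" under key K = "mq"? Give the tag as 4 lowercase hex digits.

Key "mq" = 6d 71 is 2 bytes ≤ B = 6; zero-pad to 6 bytes: K' = 6d 71 00 00 00 00.
K' ⊕ ipad = 5b 47 36 36 36 36.  K' ⊕ opad = 31 2d 5c 5c 5c 5c.
Inner input = (K'⊕ipad) ∥ m = 5b 47 36 36 36 36 ∥ 30 33 67.
Inner hash: even-index sum = 350 mod 256 = 94; odd-index sum = 230 mod 256 = 230 → 5e e6.
Outer input = (K'⊕opad) ∥ inner = 31 2d 5c 5c 5c 5c ∥ 5e e6.
Outer hash (tag): even-index sum = 327 mod 256 = 71; odd-index sum = 459 mod 256 = 203 → 47 cb.

47cb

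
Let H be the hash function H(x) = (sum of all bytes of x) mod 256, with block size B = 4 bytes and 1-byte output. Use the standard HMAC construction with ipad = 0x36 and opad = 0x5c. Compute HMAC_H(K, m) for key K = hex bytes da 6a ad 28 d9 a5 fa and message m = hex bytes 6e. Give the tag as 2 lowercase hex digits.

98

Key hex bytes da 6a ad 28 d9 a5 fa is 7 bytes > B = 4, so hash it first: H(key) = 91, then zero-pad to 4 bytes: K' = 91 00 00 00.
K' ⊕ ipad = a7 36 36 36.  K' ⊕ opad = cd 5c 5c 5c.
Inner input = (K'⊕ipad) ∥ m = a7 36 36 36 ∥ 6e.
Inner hash: sum = 167+54+54+54+110 = 439; mod 256 = 183 → b7.
Outer input = (K'⊕opad) ∥ inner = cd 5c 5c 5c ∥ b7.
Outer hash (tag): sum = 205+92+92+92+183 = 664; mod 256 = 152 → 98.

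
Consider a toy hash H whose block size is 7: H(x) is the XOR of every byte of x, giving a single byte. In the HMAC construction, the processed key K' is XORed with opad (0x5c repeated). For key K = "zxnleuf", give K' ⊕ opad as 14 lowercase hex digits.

2624323039293a

Key "zxnleuf" = 7a 78 6e 6c 65 75 66 is exactly B = 7 bytes: K' = 7a 78 6e 6c 65 75 66.
XOR each byte with 0x5c: 7a⊕5c=26, 78⊕5c=24, 6e⊕5c=32, 6c⊕5c=30, 65⊕5c=39, 75⊕5c=29, 66⊕5c=3a.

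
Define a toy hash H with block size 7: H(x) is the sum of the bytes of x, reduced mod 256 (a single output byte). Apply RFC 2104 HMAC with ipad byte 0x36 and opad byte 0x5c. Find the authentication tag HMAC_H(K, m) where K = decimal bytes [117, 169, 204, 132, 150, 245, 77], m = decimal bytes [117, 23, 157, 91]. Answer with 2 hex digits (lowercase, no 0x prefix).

fa

Key decimal bytes [117, 169, 204, 132, 150, 245, 77] = 75 a9 cc 84 96 f5 4d is exactly B = 7 bytes: K' = 75 a9 cc 84 96 f5 4d.
K' ⊕ ipad = 43 9f fa b2 a0 c3 7b.  K' ⊕ opad = 29 f5 90 d8 ca a9 11.
Inner input = (K'⊕ipad) ∥ m = 43 9f fa b2 a0 c3 7b ∥ 75 17 9d 5b.
Inner hash: sum = 67+159+250+178+160+195+123+117+23+157+91 = 1520; mod 256 = 240 → f0.
Outer input = (K'⊕opad) ∥ inner = 29 f5 90 d8 ca a9 11 ∥ f0.
Outer hash (tag): sum = 41+245+144+216+202+169+17+240 = 1274; mod 256 = 250 → fa.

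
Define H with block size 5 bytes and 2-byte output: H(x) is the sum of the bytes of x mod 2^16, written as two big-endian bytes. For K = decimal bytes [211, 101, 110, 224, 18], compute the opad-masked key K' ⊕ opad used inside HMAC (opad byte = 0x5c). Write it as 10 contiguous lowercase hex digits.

8f3932bc4e

Key decimal bytes [211, 101, 110, 224, 18] = d3 65 6e e0 12 is exactly B = 5 bytes: K' = d3 65 6e e0 12.
XOR each byte with 0x5c: d3⊕5c=8f, 65⊕5c=39, 6e⊕5c=32, e0⊕5c=bc, 12⊕5c=4e.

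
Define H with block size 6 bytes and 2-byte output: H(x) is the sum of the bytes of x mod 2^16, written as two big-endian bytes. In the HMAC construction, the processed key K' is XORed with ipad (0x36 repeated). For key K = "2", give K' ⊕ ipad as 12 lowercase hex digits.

Key "2" = 32 is 1 byte ≤ B = 6; zero-pad to 6 bytes: K' = 32 00 00 00 00 00.
XOR each byte with 0x36: 32⊕36=04, 00⊕36=36, 00⊕36=36, 00⊕36=36, 00⊕36=36, 00⊕36=36.

043636363636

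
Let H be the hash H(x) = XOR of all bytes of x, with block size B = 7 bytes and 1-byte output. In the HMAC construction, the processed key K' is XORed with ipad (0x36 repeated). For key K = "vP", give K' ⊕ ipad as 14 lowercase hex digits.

40663636363636

Key "vP" = 76 50 is 2 bytes ≤ B = 7; zero-pad to 7 bytes: K' = 76 50 00 00 00 00 00.
XOR each byte with 0x36: 76⊕36=40, 50⊕36=66, 00⊕36=36, 00⊕36=36, 00⊕36=36, 00⊕36=36, 00⊕36=36.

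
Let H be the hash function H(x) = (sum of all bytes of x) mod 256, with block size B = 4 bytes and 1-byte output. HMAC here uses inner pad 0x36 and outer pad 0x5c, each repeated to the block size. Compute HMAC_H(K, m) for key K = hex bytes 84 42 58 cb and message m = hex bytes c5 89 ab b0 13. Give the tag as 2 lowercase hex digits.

de

Key hex bytes 84 42 58 cb is exactly B = 4 bytes: K' = 84 42 58 cb.
K' ⊕ ipad = b2 74 6e fd.  K' ⊕ opad = d8 1e 04 97.
Inner input = (K'⊕ipad) ∥ m = b2 74 6e fd ∥ c5 89 ab b0 13.
Inner hash: sum = 178+116+110+253+197+137+171+176+19 = 1357; mod 256 = 77 → 4d.
Outer input = (K'⊕opad) ∥ inner = d8 1e 04 97 ∥ 4d.
Outer hash (tag): sum = 216+30+4+151+77 = 478; mod 256 = 222 → de.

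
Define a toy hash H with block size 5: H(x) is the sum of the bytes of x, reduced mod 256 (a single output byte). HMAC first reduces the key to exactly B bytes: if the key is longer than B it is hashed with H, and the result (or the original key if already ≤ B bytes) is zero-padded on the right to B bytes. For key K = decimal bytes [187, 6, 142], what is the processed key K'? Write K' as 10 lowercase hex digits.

Key decimal bytes [187, 6, 142] = bb 06 8e is 3 bytes ≤ B = 5; zero-pad to 5 bytes: K' = bb 06 8e 00 00.

bb068e0000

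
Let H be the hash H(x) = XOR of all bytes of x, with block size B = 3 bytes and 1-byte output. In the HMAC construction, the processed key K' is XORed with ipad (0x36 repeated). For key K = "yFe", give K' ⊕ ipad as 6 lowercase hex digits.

4f7053

Key "yFe" = 79 46 65 is exactly B = 3 bytes: K' = 79 46 65.
XOR each byte with 0x36: 79⊕36=4f, 46⊕36=70, 65⊕36=53.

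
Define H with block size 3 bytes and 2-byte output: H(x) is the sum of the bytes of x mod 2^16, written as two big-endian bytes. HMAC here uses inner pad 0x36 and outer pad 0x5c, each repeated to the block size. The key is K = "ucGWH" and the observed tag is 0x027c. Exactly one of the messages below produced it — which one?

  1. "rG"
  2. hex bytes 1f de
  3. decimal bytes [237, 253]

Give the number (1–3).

Key "ucGWH" = 75 63 47 57 48 is 5 bytes > B = 3, so hash it first: H(key) = 01 be, then zero-pad to 3 bytes: K' = 01 be 00.
K' ⊕ ipad = 37 88 36; K' ⊕ opad = 5d e2 5c.
m1: inner = H(37 88 36 72 47) = 01 ae; tag = H(5d e2 5c 01 ae) = 024a
m2: inner = H(37 88 36 1f de) = 01 f2; tag = H(5d e2 5c 01 f2) = 028e
m3: inner = H(37 88 36 ed fd) = 02 df; tag = H(5d e2 5c 02 df) = 027c ← matches

3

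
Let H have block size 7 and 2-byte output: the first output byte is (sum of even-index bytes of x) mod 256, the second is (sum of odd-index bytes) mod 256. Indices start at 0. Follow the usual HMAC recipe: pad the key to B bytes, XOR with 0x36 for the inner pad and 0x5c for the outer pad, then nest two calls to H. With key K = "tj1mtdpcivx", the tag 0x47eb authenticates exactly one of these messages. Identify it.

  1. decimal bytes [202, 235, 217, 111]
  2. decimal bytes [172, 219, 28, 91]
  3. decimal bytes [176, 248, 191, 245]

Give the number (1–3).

3

Key "tj1mtdpcivx" = 74 6a 31 6d 74 64 70 63 69 76 78 is 11 bytes > B = 7, so hash it first: H(key) = 6a 14, then zero-pad to 7 bytes: K' = 6a 14 00 00 00 00 00.
K' ⊕ ipad = 5c 22 36 36 36 36 36; K' ⊕ opad = 36 48 5c 5c 5c 5c 5c.
m1: inner = H(5c 22 36 36 36 36 36 ca eb d9 6f) = 58 31; tag = H(36 48 5c 5c 5c 5c 5c 58 31) = 7b58
m2: inner = H(5c 22 36 36 36 36 36 ac db 1c 5b) = 34 56; tag = H(36 48 5c 5c 5c 5c 5c 34 56) = a034
m3: inner = H(5c 22 36 36 36 36 36 b0 f8 bf f5) = eb fd; tag = H(36 48 5c 5c 5c 5c 5c eb fd) = 47eb ← matches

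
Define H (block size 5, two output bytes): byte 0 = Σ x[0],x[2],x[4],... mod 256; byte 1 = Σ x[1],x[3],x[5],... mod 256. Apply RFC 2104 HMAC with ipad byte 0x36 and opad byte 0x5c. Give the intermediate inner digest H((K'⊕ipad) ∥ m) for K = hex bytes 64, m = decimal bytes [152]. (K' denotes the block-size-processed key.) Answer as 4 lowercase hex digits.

be04

Key hex bytes 64 is 1 byte ≤ B = 5; zero-pad to 5 bytes: K' = 64 00 00 00 00.
K' ⊕ ipad = 52 36 36 36 36.
Inner input = 52 36 36 36 36 ∥ 98.
Inner hash: even-index sum = 190 mod 256 = 190; odd-index sum = 260 mod 256 = 4 → be 04.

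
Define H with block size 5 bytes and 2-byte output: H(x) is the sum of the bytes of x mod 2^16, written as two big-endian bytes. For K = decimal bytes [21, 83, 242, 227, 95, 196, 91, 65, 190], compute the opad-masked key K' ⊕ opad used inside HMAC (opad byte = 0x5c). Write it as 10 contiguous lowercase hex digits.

58e65c5c5c

Key decimal bytes [21, 83, 242, 227, 95, 196, 91, 65, 190] = 15 53 f2 e3 5f c4 5b 41 be is 9 bytes > B = 5, so hash it first: H(key) = 04 ba, then zero-pad to 5 bytes: K' = 04 ba 00 00 00.
XOR each byte with 0x5c: 04⊕5c=58, ba⊕5c=e6, 00⊕5c=5c, 00⊕5c=5c, 00⊕5c=5c.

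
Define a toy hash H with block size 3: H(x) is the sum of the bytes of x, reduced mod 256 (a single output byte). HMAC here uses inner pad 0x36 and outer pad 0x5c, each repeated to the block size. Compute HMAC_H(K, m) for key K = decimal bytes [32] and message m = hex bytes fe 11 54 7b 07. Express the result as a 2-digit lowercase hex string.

9b

Key decimal bytes [32] = 20 is 1 byte ≤ B = 3; zero-pad to 3 bytes: K' = 20 00 00.
K' ⊕ ipad = 16 36 36.  K' ⊕ opad = 7c 5c 5c.
Inner input = (K'⊕ipad) ∥ m = 16 36 36 ∥ fe 11 54 7b 07.
Inner hash: sum = 22+54+54+254+17+84+123+7 = 615; mod 256 = 103 → 67.
Outer input = (K'⊕opad) ∥ inner = 7c 5c 5c ∥ 67.
Outer hash (tag): sum = 124+92+92+103 = 411; mod 256 = 155 → 9b.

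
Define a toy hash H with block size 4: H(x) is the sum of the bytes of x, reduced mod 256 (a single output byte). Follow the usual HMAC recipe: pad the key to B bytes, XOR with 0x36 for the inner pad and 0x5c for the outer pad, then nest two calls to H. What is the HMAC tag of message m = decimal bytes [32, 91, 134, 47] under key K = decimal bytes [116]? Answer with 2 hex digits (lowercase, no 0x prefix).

50

Key decimal bytes [116] = 74 is 1 byte ≤ B = 4; zero-pad to 4 bytes: K' = 74 00 00 00.
K' ⊕ ipad = 42 36 36 36.  K' ⊕ opad = 28 5c 5c 5c.
Inner input = (K'⊕ipad) ∥ m = 42 36 36 36 ∥ 20 5b 86 2f.
Inner hash: sum = 66+54+54+54+32+91+134+47 = 532; mod 256 = 20 → 14.
Outer input = (K'⊕opad) ∥ inner = 28 5c 5c 5c ∥ 14.
Outer hash (tag): sum = 40+92+92+92+20 = 336; mod 256 = 80 → 50.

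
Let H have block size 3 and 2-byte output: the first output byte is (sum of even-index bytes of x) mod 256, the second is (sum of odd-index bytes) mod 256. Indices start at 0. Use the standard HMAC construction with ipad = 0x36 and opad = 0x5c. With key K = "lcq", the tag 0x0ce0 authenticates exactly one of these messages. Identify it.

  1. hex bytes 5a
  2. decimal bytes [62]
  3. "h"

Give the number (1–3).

Key "lcq" = 6c 63 71 is exactly B = 3 bytes: K' = 6c 63 71.
K' ⊕ ipad = 5a 55 47; K' ⊕ opad = 30 3f 2d.
m1: inner = H(5a 55 47 5a) = a1 af; tag = H(30 3f 2d a1 af) = 0ce0 ← matches
m2: inner = H(5a 55 47 3e) = a1 93; tag = H(30 3f 2d a1 93) = f0e0
m3: inner = H(5a 55 47 68) = a1 bd; tag = H(30 3f 2d a1 bd) = 1ae0

1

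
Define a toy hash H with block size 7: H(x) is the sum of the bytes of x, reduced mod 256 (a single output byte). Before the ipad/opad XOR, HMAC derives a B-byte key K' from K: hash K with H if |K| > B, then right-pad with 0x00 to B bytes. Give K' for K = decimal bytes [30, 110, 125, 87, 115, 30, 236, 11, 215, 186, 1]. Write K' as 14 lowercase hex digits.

|K| = 11 > B = 7, so first hash the key.
H(K): sum = 30+110+125+87+115+30+236+11+215+186+1 = 1146; mod 256 = 122 → 7a.
Zero-pad H(K) = 7a to 7 bytes: K' = 7a 00 00 00 00 00 00.

7a000000000000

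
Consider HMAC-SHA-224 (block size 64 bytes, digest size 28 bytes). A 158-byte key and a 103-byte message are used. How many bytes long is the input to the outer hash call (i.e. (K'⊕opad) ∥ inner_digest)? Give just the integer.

Key is 158 > 64 bytes, so it is hashed to 28 bytes then zero-padded to 64: |K'| = 64.
Outer input = (K'⊕opad) ∥ H(inner) → 64 + 28 = 92 bytes.

92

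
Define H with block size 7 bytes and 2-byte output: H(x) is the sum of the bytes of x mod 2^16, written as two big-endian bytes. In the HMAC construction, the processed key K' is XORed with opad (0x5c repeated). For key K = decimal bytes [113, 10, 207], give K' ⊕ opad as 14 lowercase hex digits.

2d56935c5c5c5c

Key decimal bytes [113, 10, 207] = 71 0a cf is 3 bytes ≤ B = 7; zero-pad to 7 bytes: K' = 71 0a cf 00 00 00 00.
XOR each byte with 0x5c: 71⊕5c=2d, 0a⊕5c=56, cf⊕5c=93, 00⊕5c=5c, 00⊕5c=5c, 00⊕5c=5c, 00⊕5c=5c.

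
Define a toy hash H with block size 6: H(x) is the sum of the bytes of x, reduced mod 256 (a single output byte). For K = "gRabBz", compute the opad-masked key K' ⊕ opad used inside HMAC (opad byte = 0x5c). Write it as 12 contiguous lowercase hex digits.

3b0e3d3e1e26

Key "gRabBz" = 67 52 61 62 42 7a is exactly B = 6 bytes: K' = 67 52 61 62 42 7a.
XOR each byte with 0x5c: 67⊕5c=3b, 52⊕5c=0e, 61⊕5c=3d, 62⊕5c=3e, 42⊕5c=1e, 7a⊕5c=26.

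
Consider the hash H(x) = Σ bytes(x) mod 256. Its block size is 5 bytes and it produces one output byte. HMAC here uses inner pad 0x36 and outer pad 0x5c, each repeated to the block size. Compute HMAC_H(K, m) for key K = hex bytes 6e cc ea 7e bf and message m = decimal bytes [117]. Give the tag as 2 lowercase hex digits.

Key hex bytes 6e cc ea 7e bf is exactly B = 5 bytes: K' = 6e cc ea 7e bf.
K' ⊕ ipad = 58 fa dc 48 89.  K' ⊕ opad = 32 90 b6 22 e3.
Inner input = (K'⊕ipad) ∥ m = 58 fa dc 48 89 ∥ 75.
Inner hash: sum = 88+250+220+72+137+117 = 884; mod 256 = 116 → 74.
Outer input = (K'⊕opad) ∥ inner = 32 90 b6 22 e3 ∥ 74.
Outer hash (tag): sum = 50+144+182+34+227+116 = 753; mod 256 = 241 → f1.

f1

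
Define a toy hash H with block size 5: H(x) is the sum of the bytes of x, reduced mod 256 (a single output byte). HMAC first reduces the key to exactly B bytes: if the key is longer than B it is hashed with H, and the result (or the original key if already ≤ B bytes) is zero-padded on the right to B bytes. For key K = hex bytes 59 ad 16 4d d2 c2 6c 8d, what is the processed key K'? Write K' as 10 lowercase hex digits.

f600000000

|K| = 8 > B = 5, so first hash the key.
H(K): sum = 89+173+22+77+210+194+108+141 = 1014; mod 256 = 246 → f6.
Zero-pad H(K) = f6 to 5 bytes: K' = f6 00 00 00 00.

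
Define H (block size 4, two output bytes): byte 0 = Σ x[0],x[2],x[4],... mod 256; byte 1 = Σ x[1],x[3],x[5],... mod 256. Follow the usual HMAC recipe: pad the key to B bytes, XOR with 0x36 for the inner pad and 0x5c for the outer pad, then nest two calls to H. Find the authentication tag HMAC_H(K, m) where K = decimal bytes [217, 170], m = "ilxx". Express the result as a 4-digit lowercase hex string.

Key decimal bytes [217, 170] = d9 aa is 2 bytes ≤ B = 4; zero-pad to 4 bytes: K' = d9 aa 00 00.
K' ⊕ ipad = ef 9c 36 36.  K' ⊕ opad = 85 f6 5c 5c.
Inner input = (K'⊕ipad) ∥ m = ef 9c 36 36 ∥ 69 6c 78 78.
Inner hash: even-index sum = 518 mod 256 = 6; odd-index sum = 438 mod 256 = 182 → 06 b6.
Outer input = (K'⊕opad) ∥ inner = 85 f6 5c 5c ∥ 06 b6.
Outer hash (tag): even-index sum = 231 mod 256 = 231; odd-index sum = 520 mod 256 = 8 → e7 08.

e708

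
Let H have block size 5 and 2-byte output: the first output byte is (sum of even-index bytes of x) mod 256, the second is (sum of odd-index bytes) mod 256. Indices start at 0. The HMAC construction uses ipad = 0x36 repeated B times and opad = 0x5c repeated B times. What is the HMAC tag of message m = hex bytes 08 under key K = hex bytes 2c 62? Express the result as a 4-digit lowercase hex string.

ba20

Key hex bytes 2c 62 is 2 bytes ≤ B = 5; zero-pad to 5 bytes: K' = 2c 62 00 00 00.
K' ⊕ ipad = 1a 54 36 36 36.  K' ⊕ opad = 70 3e 5c 5c 5c.
Inner input = (K'⊕ipad) ∥ m = 1a 54 36 36 36 ∥ 08.
Inner hash: even-index sum = 134 mod 256 = 134; odd-index sum = 146 mod 256 = 146 → 86 92.
Outer input = (K'⊕opad) ∥ inner = 70 3e 5c 5c 5c ∥ 86 92.
Outer hash (tag): even-index sum = 442 mod 256 = 186; odd-index sum = 288 mod 256 = 32 → ba 20.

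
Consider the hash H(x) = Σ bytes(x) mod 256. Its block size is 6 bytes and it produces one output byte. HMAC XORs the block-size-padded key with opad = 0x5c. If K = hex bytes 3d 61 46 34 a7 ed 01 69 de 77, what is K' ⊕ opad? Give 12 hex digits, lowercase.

Key hex bytes 3d 61 46 34 a7 ed 01 69 de 77 is 10 bytes > B = 6, so hash it first: H(key) = 6b, then zero-pad to 6 bytes: K' = 6b 00 00 00 00 00.
XOR each byte with 0x5c: 6b⊕5c=37, 00⊕5c=5c, 00⊕5c=5c, 00⊕5c=5c, 00⊕5c=5c, 00⊕5c=5c.

375c5c5c5c5c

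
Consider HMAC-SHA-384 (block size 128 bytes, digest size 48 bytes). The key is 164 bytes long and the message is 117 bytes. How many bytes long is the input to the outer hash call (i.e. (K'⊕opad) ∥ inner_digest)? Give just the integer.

Key is 164 > 128 bytes, so it is hashed to 48 bytes then zero-padded to 128: |K'| = 128.
Outer input = (K'⊕opad) ∥ H(inner) → 128 + 48 = 176 bytes.

176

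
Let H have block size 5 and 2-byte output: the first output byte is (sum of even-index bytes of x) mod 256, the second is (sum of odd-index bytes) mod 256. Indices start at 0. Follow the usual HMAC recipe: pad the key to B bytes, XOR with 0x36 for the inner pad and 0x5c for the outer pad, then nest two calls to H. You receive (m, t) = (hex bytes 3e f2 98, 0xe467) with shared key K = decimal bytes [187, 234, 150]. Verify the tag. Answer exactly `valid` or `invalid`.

Key decimal bytes [187, 234, 150] = bb ea 96 is 3 bytes ≤ B = 5; zero-pad to 5 bytes: K' = bb ea 96 00 00.
K' ⊕ ipad = 8d dc a0 36 36; K' ⊕ opad = e7 b6 ca 5c 5c.
Inner hash: even-index sum = 597 mod 256 = 85; odd-index sum = 488 mod 256 = 232 → 55 e8.
Outer hash (recomputed tag): even-index sum = 757 mod 256 = 245; odd-index sum = 359 mod 256 = 103 → f5 67.
Recomputed tag = f567; claimed = e467 → mismatch.

invalid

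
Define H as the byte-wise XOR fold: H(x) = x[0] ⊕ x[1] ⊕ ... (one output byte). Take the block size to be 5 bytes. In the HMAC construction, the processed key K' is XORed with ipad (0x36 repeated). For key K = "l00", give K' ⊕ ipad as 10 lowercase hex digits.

Key "l00" = 6c 30 30 is 3 bytes ≤ B = 5; zero-pad to 5 bytes: K' = 6c 30 30 00 00.
XOR each byte with 0x36: 6c⊕36=5a, 30⊕36=06, 30⊕36=06, 00⊕36=36, 00⊕36=36.

5a06063636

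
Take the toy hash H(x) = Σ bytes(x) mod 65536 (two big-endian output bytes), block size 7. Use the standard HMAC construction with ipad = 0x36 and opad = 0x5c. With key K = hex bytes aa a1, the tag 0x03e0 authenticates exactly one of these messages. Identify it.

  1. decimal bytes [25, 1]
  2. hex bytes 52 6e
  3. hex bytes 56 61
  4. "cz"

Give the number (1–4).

4

Key hex bytes aa a1 is 2 bytes ≤ B = 7; zero-pad to 7 bytes: K' = aa a1 00 00 00 00 00.
K' ⊕ ipad = 9c 97 36 36 36 36 36; K' ⊕ opad = f6 fd 5c 5c 5c 5c 5c.
m1: inner = H(9c 97 36 36 36 36 36 19 01) = 02 5b; tag = H(f6 fd 5c 5c 5c 5c 5c 02 5b) = 041c
m2: inner = H(9c 97 36 36 36 36 36 52 6e) = 03 01; tag = H(f6 fd 5c 5c 5c 5c 5c 03 01) = 03c3
m3: inner = H(9c 97 36 36 36 36 36 56 61) = 02 f8; tag = H(f6 fd 5c 5c 5c 5c 5c 02 f8) = 04b9
m4: inner = H(9c 97 36 36 36 36 36 63 7a) = 03 1e; tag = H(f6 fd 5c 5c 5c 5c 5c 03 1e) = 03e0 ← matches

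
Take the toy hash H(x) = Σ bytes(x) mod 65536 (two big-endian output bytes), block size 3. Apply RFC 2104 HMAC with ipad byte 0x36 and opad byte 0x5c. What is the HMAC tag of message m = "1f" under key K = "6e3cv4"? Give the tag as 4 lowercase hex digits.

Key "6e3cv4" = 36 65 33 63 76 34 is 6 bytes > B = 3, so hash it first: H(key) = 01 db, then zero-pad to 3 bytes: K' = 01 db 00.
K' ⊕ ipad = 37 ed 36.  K' ⊕ opad = 5d 87 5c.
Inner input = (K'⊕ipad) ∥ m = 37 ed 36 ∥ 31 66.
Inner hash: sum = 55+237+54+49+102 = 497 → 01 f1.
Outer input = (K'⊕opad) ∥ inner = 5d 87 5c ∥ 01 f1.
Outer hash (tag): sum = 93+135+92+1+241 = 562 → 02 32.

0232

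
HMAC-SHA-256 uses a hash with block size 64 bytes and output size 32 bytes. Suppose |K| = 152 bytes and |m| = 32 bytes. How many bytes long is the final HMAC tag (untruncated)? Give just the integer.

32

The tag is one SHA-256 digest: 32 bytes.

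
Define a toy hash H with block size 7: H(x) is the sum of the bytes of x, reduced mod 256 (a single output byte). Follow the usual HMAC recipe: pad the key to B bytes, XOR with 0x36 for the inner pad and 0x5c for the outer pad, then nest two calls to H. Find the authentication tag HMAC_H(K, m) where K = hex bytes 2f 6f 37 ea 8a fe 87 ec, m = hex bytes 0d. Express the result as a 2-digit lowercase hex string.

Key hex bytes 2f 6f 37 ea 8a fe 87 ec is 8 bytes > B = 7, so hash it first: H(key) = ba, then zero-pad to 7 bytes: K' = ba 00 00 00 00 00 00.
K' ⊕ ipad = 8c 36 36 36 36 36 36.  K' ⊕ opad = e6 5c 5c 5c 5c 5c 5c.
Inner input = (K'⊕ipad) ∥ m = 8c 36 36 36 36 36 36 ∥ 0d.
Inner hash: sum = 140+54+54+54+54+54+54+13 = 477; mod 256 = 221 → dd.
Outer input = (K'⊕opad) ∥ inner = e6 5c 5c 5c 5c 5c 5c ∥ dd.
Outer hash (tag): sum = 230+92+92+92+92+92+92+221 = 1003; mod 256 = 235 → eb.

eb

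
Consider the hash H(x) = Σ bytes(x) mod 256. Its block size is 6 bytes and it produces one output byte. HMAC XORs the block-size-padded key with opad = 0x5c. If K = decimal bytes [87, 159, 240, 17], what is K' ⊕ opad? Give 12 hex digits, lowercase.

Key decimal bytes [87, 159, 240, 17] = 57 9f f0 11 is 4 bytes ≤ B = 6; zero-pad to 6 bytes: K' = 57 9f f0 11 00 00.
XOR each byte with 0x5c: 57⊕5c=0b, 9f⊕5c=c3, f0⊕5c=ac, 11⊕5c=4d, 00⊕5c=5c, 00⊕5c=5c.

0bc3ac4d5c5c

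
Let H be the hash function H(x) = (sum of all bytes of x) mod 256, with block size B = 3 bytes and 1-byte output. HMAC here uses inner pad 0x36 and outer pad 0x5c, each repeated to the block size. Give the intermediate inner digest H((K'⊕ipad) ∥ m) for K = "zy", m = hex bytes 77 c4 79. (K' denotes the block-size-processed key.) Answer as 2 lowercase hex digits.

Key "zy" = 7a 79 is 2 bytes ≤ B = 3; zero-pad to 3 bytes: K' = 7a 79 00.
K' ⊕ ipad = 4c 4f 36.
Inner input = 4c 4f 36 ∥ 77 c4 79.
Inner hash: sum = 76+79+54+119+196+121 = 645; mod 256 = 133 → 85.

85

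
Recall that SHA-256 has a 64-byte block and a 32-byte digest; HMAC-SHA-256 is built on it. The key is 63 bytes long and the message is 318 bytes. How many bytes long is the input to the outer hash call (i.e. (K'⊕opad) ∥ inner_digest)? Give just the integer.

Key is 63 ≤ 64 bytes, zero-padded: |K'| = 64.
Outer input = (K'⊕opad) ∥ H(inner) → 64 + 32 = 96 bytes.

96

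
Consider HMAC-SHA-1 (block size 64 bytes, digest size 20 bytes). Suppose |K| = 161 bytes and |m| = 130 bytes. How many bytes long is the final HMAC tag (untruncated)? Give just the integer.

20

The tag is one SHA-1 digest: 20 bytes.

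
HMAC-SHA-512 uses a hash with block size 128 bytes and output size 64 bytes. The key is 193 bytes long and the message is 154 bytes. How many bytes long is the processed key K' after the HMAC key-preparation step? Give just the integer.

128

Key is 193 > 128 bytes, so it is hashed to 64 bytes then zero-padded to 128: |K'| = 128.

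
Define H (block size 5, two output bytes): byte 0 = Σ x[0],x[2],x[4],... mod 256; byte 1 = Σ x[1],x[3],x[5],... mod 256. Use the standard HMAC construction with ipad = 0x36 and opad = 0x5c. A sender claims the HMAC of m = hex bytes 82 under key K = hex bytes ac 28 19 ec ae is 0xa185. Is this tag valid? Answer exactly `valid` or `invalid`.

Key hex bytes ac 28 19 ec ae is exactly B = 5 bytes: K' = ac 28 19 ec ae.
K' ⊕ ipad = 9a 1e 2f da 98; K' ⊕ opad = f0 74 45 b0 f2.
Inner hash: even-index sum = 353 mod 256 = 97; odd-index sum = 378 mod 256 = 122 → 61 7a.
Outer hash (recomputed tag): even-index sum = 673 mod 256 = 161; odd-index sum = 389 mod 256 = 133 → a1 85.
Recomputed tag = a185; claimed = a185 → match.

valid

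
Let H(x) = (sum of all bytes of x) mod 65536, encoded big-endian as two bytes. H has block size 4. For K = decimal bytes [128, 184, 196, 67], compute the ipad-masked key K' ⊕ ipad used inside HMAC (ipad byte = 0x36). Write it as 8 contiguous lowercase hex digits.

Key decimal bytes [128, 184, 196, 67] = 80 b8 c4 43 is exactly B = 4 bytes: K' = 80 b8 c4 43.
XOR each byte with 0x36: 80⊕36=b6, b8⊕36=8e, c4⊕36=f2, 43⊕36=75.

b68ef275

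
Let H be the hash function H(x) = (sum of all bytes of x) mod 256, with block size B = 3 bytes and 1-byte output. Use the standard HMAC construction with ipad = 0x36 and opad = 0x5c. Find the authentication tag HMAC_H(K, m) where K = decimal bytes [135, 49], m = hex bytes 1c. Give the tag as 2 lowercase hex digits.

Key decimal bytes [135, 49] = 87 31 is 2 bytes ≤ B = 3; zero-pad to 3 bytes: K' = 87 31 00.
K' ⊕ ipad = b1 07 36.  K' ⊕ opad = db 6d 5c.
Inner input = (K'⊕ipad) ∥ m = b1 07 36 ∥ 1c.
Inner hash: sum = 177+7+54+28 = 266; mod 256 = 10 → 0a.
Outer input = (K'⊕opad) ∥ inner = db 6d 5c ∥ 0a.
Outer hash (tag): sum = 219+109+92+10 = 430; mod 256 = 174 → ae.

ae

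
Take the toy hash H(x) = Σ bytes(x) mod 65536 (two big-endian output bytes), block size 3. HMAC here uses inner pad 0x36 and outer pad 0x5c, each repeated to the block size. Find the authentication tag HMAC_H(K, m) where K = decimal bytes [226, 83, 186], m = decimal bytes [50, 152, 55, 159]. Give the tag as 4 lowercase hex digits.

021b

Key decimal bytes [226, 83, 186] = e2 53 ba is exactly B = 3 bytes: K' = e2 53 ba.
K' ⊕ ipad = d4 65 8c.  K' ⊕ opad = be 0f e6.
Inner input = (K'⊕ipad) ∥ m = d4 65 8c ∥ 32 98 37 9f.
Inner hash: sum = 212+101+140+50+152+55+159 = 869 → 03 65.
Outer input = (K'⊕opad) ∥ inner = be 0f e6 ∥ 03 65.
Outer hash (tag): sum = 190+15+230+3+101 = 539 → 02 1b.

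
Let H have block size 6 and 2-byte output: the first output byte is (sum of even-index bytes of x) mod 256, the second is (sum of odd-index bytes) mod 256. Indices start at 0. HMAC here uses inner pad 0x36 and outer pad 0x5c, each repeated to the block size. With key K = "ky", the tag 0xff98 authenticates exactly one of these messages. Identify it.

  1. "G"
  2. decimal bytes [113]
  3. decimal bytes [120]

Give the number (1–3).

1

Key "ky" = 6b 79 is 2 bytes ≤ B = 6; zero-pad to 6 bytes: K' = 6b 79 00 00 00 00.
K' ⊕ ipad = 5d 4f 36 36 36 36; K' ⊕ opad = 37 25 5c 5c 5c 5c.
m1: inner = H(5d 4f 36 36 36 36 47) = 10 bb; tag = H(37 25 5c 5c 5c 5c 10 bb) = ff98 ← matches
m2: inner = H(5d 4f 36 36 36 36 71) = 3a bb; tag = H(37 25 5c 5c 5c 5c 3a bb) = 2998
m3: inner = H(5d 4f 36 36 36 36 78) = 41 bb; tag = H(37 25 5c 5c 5c 5c 41 bb) = 3098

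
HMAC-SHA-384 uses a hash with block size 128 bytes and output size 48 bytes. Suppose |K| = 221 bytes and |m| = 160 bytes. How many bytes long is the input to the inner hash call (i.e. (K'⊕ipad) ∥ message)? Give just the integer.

Key is 221 > 128 bytes, so it is hashed to 48 bytes then zero-padded to 128: |K'| = 128.
Inner input = (K'⊕ipad) ∥ m → 128 + 160 = 288 bytes.

288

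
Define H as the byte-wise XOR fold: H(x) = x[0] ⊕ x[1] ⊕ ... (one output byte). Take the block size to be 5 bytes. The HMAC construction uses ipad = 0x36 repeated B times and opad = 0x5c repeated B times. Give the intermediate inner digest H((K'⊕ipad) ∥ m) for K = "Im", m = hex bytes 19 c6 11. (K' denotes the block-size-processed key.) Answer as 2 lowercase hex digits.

dc

Key "Im" = 49 6d is 2 bytes ≤ B = 5; zero-pad to 5 bytes: K' = 49 6d 00 00 00.
K' ⊕ ipad = 7f 5b 36 36 36.
Inner input = 7f 5b 36 36 36 ∥ 19 c6 11.
Inner hash: XOR 7f⊕5b⊕36⊕36⊕36⊕19⊕c6⊕11 = dc.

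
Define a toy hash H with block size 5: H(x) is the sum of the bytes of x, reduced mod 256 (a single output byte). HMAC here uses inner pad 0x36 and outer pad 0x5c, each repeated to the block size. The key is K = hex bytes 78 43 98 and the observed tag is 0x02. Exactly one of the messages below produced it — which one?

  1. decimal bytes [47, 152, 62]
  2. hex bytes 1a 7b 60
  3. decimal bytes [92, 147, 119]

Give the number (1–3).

3

Key hex bytes 78 43 98 is 3 bytes ≤ B = 5; zero-pad to 5 bytes: K' = 78 43 98 00 00.
K' ⊕ ipad = 4e 75 ae 36 36; K' ⊕ opad = 24 1f c4 5c 5c.
m1: inner = H(4e 75 ae 36 36 2f 98 3e) = e2; tag = H(24 1f c4 5c 5c e2) = a1
m2: inner = H(4e 75 ae 36 36 1a 7b 60) = d2; tag = H(24 1f c4 5c 5c d2) = 91
m3: inner = H(4e 75 ae 36 36 5c 93 77) = 43; tag = H(24 1f c4 5c 5c 43) = 02 ← matches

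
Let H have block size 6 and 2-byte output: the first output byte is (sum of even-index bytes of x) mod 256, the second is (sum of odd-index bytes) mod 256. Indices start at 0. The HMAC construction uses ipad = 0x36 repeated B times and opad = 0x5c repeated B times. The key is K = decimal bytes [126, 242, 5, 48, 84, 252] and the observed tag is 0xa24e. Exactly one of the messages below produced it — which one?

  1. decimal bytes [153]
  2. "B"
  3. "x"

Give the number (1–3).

2

Key decimal bytes [126, 242, 5, 48, 84, 252] = 7e f2 05 30 54 fc is exactly B = 6 bytes: K' = 7e f2 05 30 54 fc.
K' ⊕ ipad = 48 c4 33 06 62 ca; K' ⊕ opad = 22 ae 59 6c 08 a0.
m1: inner = H(48 c4 33 06 62 ca 99) = 76 94; tag = H(22 ae 59 6c 08 a0 76 94) = f94e
m2: inner = H(48 c4 33 06 62 ca 42) = 1f 94; tag = H(22 ae 59 6c 08 a0 1f 94) = a24e ← matches
m3: inner = H(48 c4 33 06 62 ca 78) = 55 94; tag = H(22 ae 59 6c 08 a0 55 94) = d84e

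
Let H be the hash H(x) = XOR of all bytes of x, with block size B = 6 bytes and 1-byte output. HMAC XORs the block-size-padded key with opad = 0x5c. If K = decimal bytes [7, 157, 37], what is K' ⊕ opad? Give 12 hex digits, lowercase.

Key decimal bytes [7, 157, 37] = 07 9d 25 is 3 bytes ≤ B = 6; zero-pad to 6 bytes: K' = 07 9d 25 00 00 00.
XOR each byte with 0x5c: 07⊕5c=5b, 9d⊕5c=c1, 25⊕5c=79, 00⊕5c=5c, 00⊕5c=5c, 00⊕5c=5c.

5bc1795c5c5c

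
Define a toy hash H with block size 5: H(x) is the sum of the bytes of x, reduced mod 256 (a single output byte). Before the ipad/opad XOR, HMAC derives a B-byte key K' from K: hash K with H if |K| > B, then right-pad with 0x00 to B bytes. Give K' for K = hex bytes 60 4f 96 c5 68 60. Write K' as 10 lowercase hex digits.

|K| = 6 > B = 5, so first hash the key.
H(K): sum = 96+79+150+197+104+96 = 722; mod 256 = 210 → d2.
Zero-pad H(K) = d2 to 5 bytes: K' = d2 00 00 00 00.

d200000000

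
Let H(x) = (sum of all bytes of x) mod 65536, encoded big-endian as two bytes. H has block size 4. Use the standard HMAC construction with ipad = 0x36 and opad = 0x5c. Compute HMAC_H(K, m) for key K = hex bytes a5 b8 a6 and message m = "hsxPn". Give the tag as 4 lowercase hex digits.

Key hex bytes a5 b8 a6 is 3 bytes ≤ B = 4; zero-pad to 4 bytes: K' = a5 b8 a6 00.
K' ⊕ ipad = 93 8e 90 36.  K' ⊕ opad = f9 e4 fa 5c.
Inner input = (K'⊕ipad) ∥ m = 93 8e 90 36 ∥ 68 73 78 50 6e.
Inner hash: sum = 147+142+144+54+104+115+120+80+110 = 1016 → 03 f8.
Outer input = (K'⊕opad) ∥ inner = f9 e4 fa 5c ∥ 03 f8.
Outer hash (tag): sum = 249+228+250+92+3+248 = 1070 → 04 2e.

042e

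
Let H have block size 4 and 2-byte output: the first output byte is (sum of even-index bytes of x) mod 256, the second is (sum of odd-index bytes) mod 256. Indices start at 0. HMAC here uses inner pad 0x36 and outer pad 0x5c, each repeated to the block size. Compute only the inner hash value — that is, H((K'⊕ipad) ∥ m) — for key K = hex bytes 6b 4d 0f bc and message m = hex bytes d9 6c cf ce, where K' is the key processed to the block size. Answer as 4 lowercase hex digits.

3e3f

Key hex bytes 6b 4d 0f bc is exactly B = 4 bytes: K' = 6b 4d 0f bc.
K' ⊕ ipad = 5d 7b 39 8a.
Inner input = 5d 7b 39 8a ∥ d9 6c cf ce.
Inner hash: even-index sum = 574 mod 256 = 62; odd-index sum = 575 mod 256 = 63 → 3e 3f.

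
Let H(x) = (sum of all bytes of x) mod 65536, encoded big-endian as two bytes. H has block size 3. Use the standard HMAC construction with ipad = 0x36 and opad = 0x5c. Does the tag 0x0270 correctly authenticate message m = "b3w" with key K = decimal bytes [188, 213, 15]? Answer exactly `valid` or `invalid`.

valid

Key decimal bytes [188, 213, 15] = bc d5 0f is exactly B = 3 bytes: K' = bc d5 0f.
K' ⊕ ipad = 8a e3 39; K' ⊕ opad = e0 89 53.
Inner hash: sum = 138+227+57+98+51+119 = 690 → 02 b2.
Outer hash (recomputed tag): sum = 224+137+83+2+178 = 624 → 02 70.
Recomputed tag = 0270; claimed = 0270 → match.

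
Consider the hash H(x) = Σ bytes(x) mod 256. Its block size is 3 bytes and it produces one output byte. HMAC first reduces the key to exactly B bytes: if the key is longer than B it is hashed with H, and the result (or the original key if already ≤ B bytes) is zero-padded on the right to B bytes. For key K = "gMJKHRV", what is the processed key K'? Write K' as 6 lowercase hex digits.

|K| = 7 > B = 3, so first hash the key.
H(K): sum = 103+77+74+75+72+82+86 = 569; mod 256 = 57 → 39.
Zero-pad H(K) = 39 to 3 bytes: K' = 39 00 00.

390000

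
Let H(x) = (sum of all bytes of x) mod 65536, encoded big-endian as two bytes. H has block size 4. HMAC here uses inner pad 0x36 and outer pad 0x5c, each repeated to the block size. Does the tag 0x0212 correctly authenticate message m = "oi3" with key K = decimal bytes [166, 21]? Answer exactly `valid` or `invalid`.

invalid

Key decimal bytes [166, 21] = a6 15 is 2 bytes ≤ B = 4; zero-pad to 4 bytes: K' = a6 15 00 00.
K' ⊕ ipad = 90 23 36 36; K' ⊕ opad = fa 49 5c 5c.
Inner hash: sum = 144+35+54+54+111+105+51 = 554 → 02 2a.
Outer hash (recomputed tag): sum = 250+73+92+92+2+42 = 551 → 02 27.
Recomputed tag = 0227; claimed = 0212 → mismatch.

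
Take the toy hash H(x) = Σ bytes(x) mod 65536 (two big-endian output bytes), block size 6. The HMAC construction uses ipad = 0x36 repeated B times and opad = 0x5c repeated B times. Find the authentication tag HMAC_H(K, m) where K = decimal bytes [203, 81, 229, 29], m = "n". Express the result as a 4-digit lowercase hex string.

Key decimal bytes [203, 81, 229, 29] = cb 51 e5 1d is 4 bytes ≤ B = 6; zero-pad to 6 bytes: K' = cb 51 e5 1d 00 00.
K' ⊕ ipad = fd 67 d3 2b 36 36.  K' ⊕ opad = 97 0d b9 41 5c 5c.
Inner input = (K'⊕ipad) ∥ m = fd 67 d3 2b 36 36 ∥ 6e.
Inner hash: sum = 253+103+211+43+54+54+110 = 828 → 03 3c.
Outer input = (K'⊕opad) ∥ inner = 97 0d b9 41 5c 5c ∥ 03 3c.
Outer hash (tag): sum = 151+13+185+65+92+92+3+60 = 661 → 02 95.

0295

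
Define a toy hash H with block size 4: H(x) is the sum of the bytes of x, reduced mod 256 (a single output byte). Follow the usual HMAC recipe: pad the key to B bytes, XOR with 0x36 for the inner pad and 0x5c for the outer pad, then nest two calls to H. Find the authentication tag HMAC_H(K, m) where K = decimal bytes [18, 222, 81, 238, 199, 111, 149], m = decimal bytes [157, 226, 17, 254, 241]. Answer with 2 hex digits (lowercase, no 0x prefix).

Key decimal bytes [18, 222, 81, 238, 199, 111, 149] = 12 de 51 ee c7 6f 95 is 7 bytes > B = 4, so hash it first: H(key) = fa, then zero-pad to 4 bytes: K' = fa 00 00 00.
K' ⊕ ipad = cc 36 36 36.  K' ⊕ opad = a6 5c 5c 5c.
Inner input = (K'⊕ipad) ∥ m = cc 36 36 36 ∥ 9d e2 11 fe f1.
Inner hash: sum = 204+54+54+54+157+226+17+254+241 = 1261; mod 256 = 237 → ed.
Outer input = (K'⊕opad) ∥ inner = a6 5c 5c 5c ∥ ed.
Outer hash (tag): sum = 166+92+92+92+237 = 679; mod 256 = 167 → a7.

a7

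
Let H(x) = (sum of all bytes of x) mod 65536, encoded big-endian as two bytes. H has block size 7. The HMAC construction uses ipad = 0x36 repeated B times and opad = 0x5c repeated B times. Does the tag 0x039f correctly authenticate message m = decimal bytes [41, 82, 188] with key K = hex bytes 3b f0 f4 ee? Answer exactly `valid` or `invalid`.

invalid

Key hex bytes 3b f0 f4 ee is 4 bytes ≤ B = 7; zero-pad to 7 bytes: K' = 3b f0 f4 ee 00 00 00.
K' ⊕ ipad = 0d c6 c2 d8 36 36 36; K' ⊕ opad = 67 ac a8 b2 5c 5c 5c.
Inner hash: sum = 13+198+194+216+54+54+54+41+82+188 = 1094 → 04 46.
Outer hash (recomputed tag): sum = 103+172+168+178+92+92+92+4+70 = 971 → 03 cb.
Recomputed tag = 03cb; claimed = 039f → mismatch.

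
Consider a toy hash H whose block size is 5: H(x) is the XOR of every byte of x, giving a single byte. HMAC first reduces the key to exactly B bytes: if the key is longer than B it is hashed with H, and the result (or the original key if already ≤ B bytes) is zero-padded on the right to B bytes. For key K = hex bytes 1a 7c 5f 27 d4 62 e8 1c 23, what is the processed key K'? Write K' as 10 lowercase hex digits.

7f00000000

|K| = 9 > B = 5, so first hash the key.
H(K): XOR 1a⊕7c⊕5f⊕27⊕d4⊕62⊕e8⊕1c⊕23 = 7f.
Zero-pad H(K) = 7f to 5 bytes: K' = 7f 00 00 00 00.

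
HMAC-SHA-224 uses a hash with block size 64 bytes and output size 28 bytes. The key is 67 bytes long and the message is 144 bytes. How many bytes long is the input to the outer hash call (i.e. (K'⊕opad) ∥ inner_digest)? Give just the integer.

92

Key is 67 > 64 bytes, so it is hashed to 28 bytes then zero-padded to 64: |K'| = 64.
Outer input = (K'⊕opad) ∥ H(inner) → 64 + 28 = 92 bytes.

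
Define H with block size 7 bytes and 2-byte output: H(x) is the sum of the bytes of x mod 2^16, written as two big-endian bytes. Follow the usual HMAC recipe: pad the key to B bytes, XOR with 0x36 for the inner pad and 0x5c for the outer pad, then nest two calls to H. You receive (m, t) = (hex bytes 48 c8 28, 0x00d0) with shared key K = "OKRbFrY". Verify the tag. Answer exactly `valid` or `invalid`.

Key "OKRbFrY" = 4f 4b 52 62 46 72 59 is exactly B = 7 bytes: K' = 4f 4b 52 62 46 72 59.
K' ⊕ ipad = 79 7d 64 54 70 44 6f; K' ⊕ opad = 13 17 0e 3e 1a 2e 05.
Inner hash: sum = 121+125+100+84+112+68+111+72+200+40 = 1033 → 04 09.
Outer hash (recomputed tag): sum = 19+23+14+62+26+46+5+4+9 = 208 → 00 d0.
Recomputed tag = 00d0; claimed = 00d0 → match.

valid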